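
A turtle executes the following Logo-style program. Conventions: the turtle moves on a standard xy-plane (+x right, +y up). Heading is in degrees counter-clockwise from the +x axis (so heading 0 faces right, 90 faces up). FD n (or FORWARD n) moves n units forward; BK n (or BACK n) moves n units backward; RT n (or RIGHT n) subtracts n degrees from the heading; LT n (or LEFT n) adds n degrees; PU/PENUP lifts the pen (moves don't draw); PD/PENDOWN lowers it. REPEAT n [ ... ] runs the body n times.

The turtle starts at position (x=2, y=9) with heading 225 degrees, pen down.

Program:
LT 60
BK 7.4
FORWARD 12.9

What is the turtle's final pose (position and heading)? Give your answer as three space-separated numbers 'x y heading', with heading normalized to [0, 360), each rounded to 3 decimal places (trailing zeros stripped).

Executing turtle program step by step:
Start: pos=(2,9), heading=225, pen down
LT 60: heading 225 -> 285
BK 7.4: (2,9) -> (0.085,16.148) [heading=285, draw]
FD 12.9: (0.085,16.148) -> (3.424,3.687) [heading=285, draw]
Final: pos=(3.424,3.687), heading=285, 2 segment(s) drawn

Answer: 3.424 3.687 285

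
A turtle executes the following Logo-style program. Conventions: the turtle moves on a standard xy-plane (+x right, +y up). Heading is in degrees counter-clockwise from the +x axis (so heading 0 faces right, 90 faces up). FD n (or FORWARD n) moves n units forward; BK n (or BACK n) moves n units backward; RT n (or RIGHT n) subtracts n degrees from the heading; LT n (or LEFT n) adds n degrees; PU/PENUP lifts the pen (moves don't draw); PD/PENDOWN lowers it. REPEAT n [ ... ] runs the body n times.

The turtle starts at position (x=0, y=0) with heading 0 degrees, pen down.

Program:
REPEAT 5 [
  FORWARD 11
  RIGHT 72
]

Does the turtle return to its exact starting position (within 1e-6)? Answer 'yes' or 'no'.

Answer: yes

Derivation:
Executing turtle program step by step:
Start: pos=(0,0), heading=0, pen down
REPEAT 5 [
  -- iteration 1/5 --
  FD 11: (0,0) -> (11,0) [heading=0, draw]
  RT 72: heading 0 -> 288
  -- iteration 2/5 --
  FD 11: (11,0) -> (14.399,-10.462) [heading=288, draw]
  RT 72: heading 288 -> 216
  -- iteration 3/5 --
  FD 11: (14.399,-10.462) -> (5.5,-16.927) [heading=216, draw]
  RT 72: heading 216 -> 144
  -- iteration 4/5 --
  FD 11: (5.5,-16.927) -> (-3.399,-10.462) [heading=144, draw]
  RT 72: heading 144 -> 72
  -- iteration 5/5 --
  FD 11: (-3.399,-10.462) -> (0,0) [heading=72, draw]
  RT 72: heading 72 -> 0
]
Final: pos=(0,0), heading=0, 5 segment(s) drawn

Start position: (0, 0)
Final position: (0, 0)
Distance = 0; < 1e-6 -> CLOSED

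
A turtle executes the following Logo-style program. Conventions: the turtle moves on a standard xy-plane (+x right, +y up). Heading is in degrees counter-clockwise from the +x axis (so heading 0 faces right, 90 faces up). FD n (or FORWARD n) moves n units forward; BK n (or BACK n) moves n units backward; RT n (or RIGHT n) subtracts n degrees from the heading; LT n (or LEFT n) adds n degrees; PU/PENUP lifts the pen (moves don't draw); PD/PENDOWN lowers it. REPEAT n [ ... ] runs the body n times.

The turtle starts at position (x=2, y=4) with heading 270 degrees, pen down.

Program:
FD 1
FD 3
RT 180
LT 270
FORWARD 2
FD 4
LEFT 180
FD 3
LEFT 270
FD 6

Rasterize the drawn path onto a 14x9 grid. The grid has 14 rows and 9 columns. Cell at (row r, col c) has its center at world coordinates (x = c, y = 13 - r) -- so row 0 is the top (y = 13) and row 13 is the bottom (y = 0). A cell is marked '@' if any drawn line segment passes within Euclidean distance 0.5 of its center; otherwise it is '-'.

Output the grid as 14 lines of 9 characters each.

Answer: ---------
---------
---------
---------
---------
---------
---------
-----@---
-----@---
--@--@---
--@--@---
--@--@---
--@--@---
--@@@@@@@

Derivation:
Segment 0: (2,4) -> (2,3)
Segment 1: (2,3) -> (2,0)
Segment 2: (2,0) -> (4,-0)
Segment 3: (4,-0) -> (8,-0)
Segment 4: (8,-0) -> (5,-0)
Segment 5: (5,-0) -> (5,6)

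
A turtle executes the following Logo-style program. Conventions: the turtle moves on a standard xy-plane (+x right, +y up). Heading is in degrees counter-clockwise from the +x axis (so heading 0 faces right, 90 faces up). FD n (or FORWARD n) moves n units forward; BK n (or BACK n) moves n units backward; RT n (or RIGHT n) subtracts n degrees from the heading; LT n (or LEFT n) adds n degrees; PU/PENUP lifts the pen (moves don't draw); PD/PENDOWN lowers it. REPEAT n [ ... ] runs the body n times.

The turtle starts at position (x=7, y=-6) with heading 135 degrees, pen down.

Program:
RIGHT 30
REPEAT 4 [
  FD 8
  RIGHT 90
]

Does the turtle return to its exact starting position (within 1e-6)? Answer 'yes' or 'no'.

Executing turtle program step by step:
Start: pos=(7,-6), heading=135, pen down
RT 30: heading 135 -> 105
REPEAT 4 [
  -- iteration 1/4 --
  FD 8: (7,-6) -> (4.929,1.727) [heading=105, draw]
  RT 90: heading 105 -> 15
  -- iteration 2/4 --
  FD 8: (4.929,1.727) -> (12.657,3.798) [heading=15, draw]
  RT 90: heading 15 -> 285
  -- iteration 3/4 --
  FD 8: (12.657,3.798) -> (14.727,-3.929) [heading=285, draw]
  RT 90: heading 285 -> 195
  -- iteration 4/4 --
  FD 8: (14.727,-3.929) -> (7,-6) [heading=195, draw]
  RT 90: heading 195 -> 105
]
Final: pos=(7,-6), heading=105, 4 segment(s) drawn

Start position: (7, -6)
Final position: (7, -6)
Distance = 0; < 1e-6 -> CLOSED

Answer: yes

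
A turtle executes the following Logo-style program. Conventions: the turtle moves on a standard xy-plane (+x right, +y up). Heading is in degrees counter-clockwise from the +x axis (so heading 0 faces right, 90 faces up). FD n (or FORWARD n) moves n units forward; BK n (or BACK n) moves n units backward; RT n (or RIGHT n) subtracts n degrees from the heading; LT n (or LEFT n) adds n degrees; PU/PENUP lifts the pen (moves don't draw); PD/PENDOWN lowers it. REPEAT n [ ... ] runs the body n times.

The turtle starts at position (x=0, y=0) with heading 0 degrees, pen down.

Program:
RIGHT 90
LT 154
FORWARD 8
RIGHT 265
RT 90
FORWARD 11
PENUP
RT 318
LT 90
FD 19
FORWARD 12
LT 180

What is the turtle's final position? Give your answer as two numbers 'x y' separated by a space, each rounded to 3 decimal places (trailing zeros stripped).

Executing turtle program step by step:
Start: pos=(0,0), heading=0, pen down
RT 90: heading 0 -> 270
LT 154: heading 270 -> 64
FD 8: (0,0) -> (3.507,7.19) [heading=64, draw]
RT 265: heading 64 -> 159
RT 90: heading 159 -> 69
FD 11: (3.507,7.19) -> (7.449,17.46) [heading=69, draw]
PU: pen up
RT 318: heading 69 -> 111
LT 90: heading 111 -> 201
FD 19: (7.449,17.46) -> (-10.289,10.651) [heading=201, move]
FD 12: (-10.289,10.651) -> (-21.492,6.35) [heading=201, move]
LT 180: heading 201 -> 21
Final: pos=(-21.492,6.35), heading=21, 2 segment(s) drawn

Answer: -21.492 6.35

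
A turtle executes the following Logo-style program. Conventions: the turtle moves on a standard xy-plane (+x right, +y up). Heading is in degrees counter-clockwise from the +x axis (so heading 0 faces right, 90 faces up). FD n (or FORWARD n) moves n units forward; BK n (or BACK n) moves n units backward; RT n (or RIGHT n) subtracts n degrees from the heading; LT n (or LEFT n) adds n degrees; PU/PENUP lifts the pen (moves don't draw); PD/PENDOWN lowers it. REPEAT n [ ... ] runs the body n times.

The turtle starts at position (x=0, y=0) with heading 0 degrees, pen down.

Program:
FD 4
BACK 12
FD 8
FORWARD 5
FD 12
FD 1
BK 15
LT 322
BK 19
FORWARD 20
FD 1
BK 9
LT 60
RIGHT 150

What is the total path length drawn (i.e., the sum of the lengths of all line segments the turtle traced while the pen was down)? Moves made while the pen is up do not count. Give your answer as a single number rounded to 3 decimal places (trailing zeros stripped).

Executing turtle program step by step:
Start: pos=(0,0), heading=0, pen down
FD 4: (0,0) -> (4,0) [heading=0, draw]
BK 12: (4,0) -> (-8,0) [heading=0, draw]
FD 8: (-8,0) -> (0,0) [heading=0, draw]
FD 5: (0,0) -> (5,0) [heading=0, draw]
FD 12: (5,0) -> (17,0) [heading=0, draw]
FD 1: (17,0) -> (18,0) [heading=0, draw]
BK 15: (18,0) -> (3,0) [heading=0, draw]
LT 322: heading 0 -> 322
BK 19: (3,0) -> (-11.972,11.698) [heading=322, draw]
FD 20: (-11.972,11.698) -> (3.788,-0.616) [heading=322, draw]
FD 1: (3.788,-0.616) -> (4.576,-1.231) [heading=322, draw]
BK 9: (4.576,-1.231) -> (-2.516,4.31) [heading=322, draw]
LT 60: heading 322 -> 22
RT 150: heading 22 -> 232
Final: pos=(-2.516,4.31), heading=232, 11 segment(s) drawn

Segment lengths:
  seg 1: (0,0) -> (4,0), length = 4
  seg 2: (4,0) -> (-8,0), length = 12
  seg 3: (-8,0) -> (0,0), length = 8
  seg 4: (0,0) -> (5,0), length = 5
  seg 5: (5,0) -> (17,0), length = 12
  seg 6: (17,0) -> (18,0), length = 1
  seg 7: (18,0) -> (3,0), length = 15
  seg 8: (3,0) -> (-11.972,11.698), length = 19
  seg 9: (-11.972,11.698) -> (3.788,-0.616), length = 20
  seg 10: (3.788,-0.616) -> (4.576,-1.231), length = 1
  seg 11: (4.576,-1.231) -> (-2.516,4.31), length = 9
Total = 106

Answer: 106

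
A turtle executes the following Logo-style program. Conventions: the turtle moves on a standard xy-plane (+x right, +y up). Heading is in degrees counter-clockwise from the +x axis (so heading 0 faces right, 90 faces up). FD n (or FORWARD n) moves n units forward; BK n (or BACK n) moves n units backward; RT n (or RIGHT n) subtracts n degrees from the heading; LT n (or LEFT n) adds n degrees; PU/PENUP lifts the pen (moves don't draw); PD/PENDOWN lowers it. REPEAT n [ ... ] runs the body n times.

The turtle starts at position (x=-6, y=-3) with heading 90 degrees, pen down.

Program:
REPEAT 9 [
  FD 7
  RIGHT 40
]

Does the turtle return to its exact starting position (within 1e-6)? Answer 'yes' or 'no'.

Executing turtle program step by step:
Start: pos=(-6,-3), heading=90, pen down
REPEAT 9 [
  -- iteration 1/9 --
  FD 7: (-6,-3) -> (-6,4) [heading=90, draw]
  RT 40: heading 90 -> 50
  -- iteration 2/9 --
  FD 7: (-6,4) -> (-1.5,9.362) [heading=50, draw]
  RT 40: heading 50 -> 10
  -- iteration 3/9 --
  FD 7: (-1.5,9.362) -> (5.393,10.578) [heading=10, draw]
  RT 40: heading 10 -> 330
  -- iteration 4/9 --
  FD 7: (5.393,10.578) -> (11.455,7.078) [heading=330, draw]
  RT 40: heading 330 -> 290
  -- iteration 5/9 --
  FD 7: (11.455,7.078) -> (13.849,0.5) [heading=290, draw]
  RT 40: heading 290 -> 250
  -- iteration 6/9 --
  FD 7: (13.849,0.5) -> (11.455,-6.078) [heading=250, draw]
  RT 40: heading 250 -> 210
  -- iteration 7/9 --
  FD 7: (11.455,-6.078) -> (5.393,-9.578) [heading=210, draw]
  RT 40: heading 210 -> 170
  -- iteration 8/9 --
  FD 7: (5.393,-9.578) -> (-1.5,-8.362) [heading=170, draw]
  RT 40: heading 170 -> 130
  -- iteration 9/9 --
  FD 7: (-1.5,-8.362) -> (-6,-3) [heading=130, draw]
  RT 40: heading 130 -> 90
]
Final: pos=(-6,-3), heading=90, 9 segment(s) drawn

Start position: (-6, -3)
Final position: (-6, -3)
Distance = 0; < 1e-6 -> CLOSED

Answer: yes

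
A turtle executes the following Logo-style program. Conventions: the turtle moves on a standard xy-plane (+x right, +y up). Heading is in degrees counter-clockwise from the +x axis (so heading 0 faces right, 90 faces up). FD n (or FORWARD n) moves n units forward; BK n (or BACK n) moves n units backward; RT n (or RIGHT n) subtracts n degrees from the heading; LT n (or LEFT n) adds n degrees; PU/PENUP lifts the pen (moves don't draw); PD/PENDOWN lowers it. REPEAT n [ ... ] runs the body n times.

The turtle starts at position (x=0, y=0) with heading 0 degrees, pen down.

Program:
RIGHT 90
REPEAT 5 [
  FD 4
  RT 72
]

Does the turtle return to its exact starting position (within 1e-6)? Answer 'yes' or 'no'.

Executing turtle program step by step:
Start: pos=(0,0), heading=0, pen down
RT 90: heading 0 -> 270
REPEAT 5 [
  -- iteration 1/5 --
  FD 4: (0,0) -> (0,-4) [heading=270, draw]
  RT 72: heading 270 -> 198
  -- iteration 2/5 --
  FD 4: (0,-4) -> (-3.804,-5.236) [heading=198, draw]
  RT 72: heading 198 -> 126
  -- iteration 3/5 --
  FD 4: (-3.804,-5.236) -> (-6.155,-2) [heading=126, draw]
  RT 72: heading 126 -> 54
  -- iteration 4/5 --
  FD 4: (-6.155,-2) -> (-3.804,1.236) [heading=54, draw]
  RT 72: heading 54 -> 342
  -- iteration 5/5 --
  FD 4: (-3.804,1.236) -> (0,0) [heading=342, draw]
  RT 72: heading 342 -> 270
]
Final: pos=(0,0), heading=270, 5 segment(s) drawn

Start position: (0, 0)
Final position: (0, 0)
Distance = 0; < 1e-6 -> CLOSED

Answer: yes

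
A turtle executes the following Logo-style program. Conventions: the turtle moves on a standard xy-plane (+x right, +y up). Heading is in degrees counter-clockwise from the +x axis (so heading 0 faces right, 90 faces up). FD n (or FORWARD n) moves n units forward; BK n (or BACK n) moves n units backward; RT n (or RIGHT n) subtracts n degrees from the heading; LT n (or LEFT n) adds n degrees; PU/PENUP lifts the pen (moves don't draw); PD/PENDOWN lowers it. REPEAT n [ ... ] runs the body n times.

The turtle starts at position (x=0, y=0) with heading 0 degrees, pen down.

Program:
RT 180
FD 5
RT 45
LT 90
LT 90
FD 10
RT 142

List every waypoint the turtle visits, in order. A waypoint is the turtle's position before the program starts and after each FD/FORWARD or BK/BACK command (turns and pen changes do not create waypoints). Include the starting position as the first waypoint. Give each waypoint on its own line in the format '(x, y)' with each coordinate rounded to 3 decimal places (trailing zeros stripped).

Answer: (0, 0)
(-5, 0)
(2.071, -7.071)

Derivation:
Executing turtle program step by step:
Start: pos=(0,0), heading=0, pen down
RT 180: heading 0 -> 180
FD 5: (0,0) -> (-5,0) [heading=180, draw]
RT 45: heading 180 -> 135
LT 90: heading 135 -> 225
LT 90: heading 225 -> 315
FD 10: (-5,0) -> (2.071,-7.071) [heading=315, draw]
RT 142: heading 315 -> 173
Final: pos=(2.071,-7.071), heading=173, 2 segment(s) drawn
Waypoints (3 total):
(0, 0)
(-5, 0)
(2.071, -7.071)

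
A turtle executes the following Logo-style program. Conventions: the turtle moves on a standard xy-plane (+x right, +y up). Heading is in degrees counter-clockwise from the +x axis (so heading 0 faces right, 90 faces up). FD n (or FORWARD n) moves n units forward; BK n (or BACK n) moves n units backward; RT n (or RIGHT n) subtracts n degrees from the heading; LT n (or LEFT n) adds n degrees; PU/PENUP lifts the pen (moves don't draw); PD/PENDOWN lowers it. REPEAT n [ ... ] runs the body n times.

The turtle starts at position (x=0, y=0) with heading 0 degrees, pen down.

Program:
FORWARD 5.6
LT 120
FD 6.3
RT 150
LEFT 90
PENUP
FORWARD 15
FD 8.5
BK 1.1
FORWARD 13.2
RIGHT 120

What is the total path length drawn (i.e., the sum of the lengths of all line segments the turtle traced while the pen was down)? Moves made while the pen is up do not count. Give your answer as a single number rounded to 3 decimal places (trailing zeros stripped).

Answer: 11.9

Derivation:
Executing turtle program step by step:
Start: pos=(0,0), heading=0, pen down
FD 5.6: (0,0) -> (5.6,0) [heading=0, draw]
LT 120: heading 0 -> 120
FD 6.3: (5.6,0) -> (2.45,5.456) [heading=120, draw]
RT 150: heading 120 -> 330
LT 90: heading 330 -> 60
PU: pen up
FD 15: (2.45,5.456) -> (9.95,18.446) [heading=60, move]
FD 8.5: (9.95,18.446) -> (14.2,25.808) [heading=60, move]
BK 1.1: (14.2,25.808) -> (13.65,24.855) [heading=60, move]
FD 13.2: (13.65,24.855) -> (20.25,36.286) [heading=60, move]
RT 120: heading 60 -> 300
Final: pos=(20.25,36.286), heading=300, 2 segment(s) drawn

Segment lengths:
  seg 1: (0,0) -> (5.6,0), length = 5.6
  seg 2: (5.6,0) -> (2.45,5.456), length = 6.3
Total = 11.9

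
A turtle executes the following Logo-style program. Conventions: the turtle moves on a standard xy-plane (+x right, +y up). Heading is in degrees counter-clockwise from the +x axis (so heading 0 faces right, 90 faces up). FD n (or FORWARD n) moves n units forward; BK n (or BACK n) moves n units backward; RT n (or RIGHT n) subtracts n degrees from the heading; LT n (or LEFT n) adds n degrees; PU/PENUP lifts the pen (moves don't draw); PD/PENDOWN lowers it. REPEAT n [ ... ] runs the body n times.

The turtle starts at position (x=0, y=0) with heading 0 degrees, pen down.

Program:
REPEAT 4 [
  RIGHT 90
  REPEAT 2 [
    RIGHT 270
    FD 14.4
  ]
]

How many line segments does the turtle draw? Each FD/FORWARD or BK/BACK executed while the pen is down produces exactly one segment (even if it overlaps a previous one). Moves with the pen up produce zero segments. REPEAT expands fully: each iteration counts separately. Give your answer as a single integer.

Executing turtle program step by step:
Start: pos=(0,0), heading=0, pen down
REPEAT 4 [
  -- iteration 1/4 --
  RT 90: heading 0 -> 270
  REPEAT 2 [
    -- iteration 1/2 --
    RT 270: heading 270 -> 0
    FD 14.4: (0,0) -> (14.4,0) [heading=0, draw]
    -- iteration 2/2 --
    RT 270: heading 0 -> 90
    FD 14.4: (14.4,0) -> (14.4,14.4) [heading=90, draw]
  ]
  -- iteration 2/4 --
  RT 90: heading 90 -> 0
  REPEAT 2 [
    -- iteration 1/2 --
    RT 270: heading 0 -> 90
    FD 14.4: (14.4,14.4) -> (14.4,28.8) [heading=90, draw]
    -- iteration 2/2 --
    RT 270: heading 90 -> 180
    FD 14.4: (14.4,28.8) -> (0,28.8) [heading=180, draw]
  ]
  -- iteration 3/4 --
  RT 90: heading 180 -> 90
  REPEAT 2 [
    -- iteration 1/2 --
    RT 270: heading 90 -> 180
    FD 14.4: (0,28.8) -> (-14.4,28.8) [heading=180, draw]
    -- iteration 2/2 --
    RT 270: heading 180 -> 270
    FD 14.4: (-14.4,28.8) -> (-14.4,14.4) [heading=270, draw]
  ]
  -- iteration 4/4 --
  RT 90: heading 270 -> 180
  REPEAT 2 [
    -- iteration 1/2 --
    RT 270: heading 180 -> 270
    FD 14.4: (-14.4,14.4) -> (-14.4,0) [heading=270, draw]
    -- iteration 2/2 --
    RT 270: heading 270 -> 0
    FD 14.4: (-14.4,0) -> (0,0) [heading=0, draw]
  ]
]
Final: pos=(0,0), heading=0, 8 segment(s) drawn
Segments drawn: 8

Answer: 8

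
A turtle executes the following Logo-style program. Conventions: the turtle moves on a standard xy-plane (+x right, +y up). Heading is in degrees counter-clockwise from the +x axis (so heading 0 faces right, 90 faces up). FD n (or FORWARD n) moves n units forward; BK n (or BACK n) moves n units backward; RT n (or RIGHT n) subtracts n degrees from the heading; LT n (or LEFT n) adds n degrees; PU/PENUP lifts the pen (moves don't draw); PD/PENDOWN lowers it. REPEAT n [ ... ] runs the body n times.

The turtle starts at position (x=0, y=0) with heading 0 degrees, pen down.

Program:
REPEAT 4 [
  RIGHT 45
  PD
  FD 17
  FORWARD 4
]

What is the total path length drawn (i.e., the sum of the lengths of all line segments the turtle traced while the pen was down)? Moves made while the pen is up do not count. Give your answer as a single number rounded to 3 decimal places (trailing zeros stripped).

Executing turtle program step by step:
Start: pos=(0,0), heading=0, pen down
REPEAT 4 [
  -- iteration 1/4 --
  RT 45: heading 0 -> 315
  PD: pen down
  FD 17: (0,0) -> (12.021,-12.021) [heading=315, draw]
  FD 4: (12.021,-12.021) -> (14.849,-14.849) [heading=315, draw]
  -- iteration 2/4 --
  RT 45: heading 315 -> 270
  PD: pen down
  FD 17: (14.849,-14.849) -> (14.849,-31.849) [heading=270, draw]
  FD 4: (14.849,-31.849) -> (14.849,-35.849) [heading=270, draw]
  -- iteration 3/4 --
  RT 45: heading 270 -> 225
  PD: pen down
  FD 17: (14.849,-35.849) -> (2.828,-47.87) [heading=225, draw]
  FD 4: (2.828,-47.87) -> (0,-50.698) [heading=225, draw]
  -- iteration 4/4 --
  RT 45: heading 225 -> 180
  PD: pen down
  FD 17: (0,-50.698) -> (-17,-50.698) [heading=180, draw]
  FD 4: (-17,-50.698) -> (-21,-50.698) [heading=180, draw]
]
Final: pos=(-21,-50.698), heading=180, 8 segment(s) drawn

Segment lengths:
  seg 1: (0,0) -> (12.021,-12.021), length = 17
  seg 2: (12.021,-12.021) -> (14.849,-14.849), length = 4
  seg 3: (14.849,-14.849) -> (14.849,-31.849), length = 17
  seg 4: (14.849,-31.849) -> (14.849,-35.849), length = 4
  seg 5: (14.849,-35.849) -> (2.828,-47.87), length = 17
  seg 6: (2.828,-47.87) -> (0,-50.698), length = 4
  seg 7: (0,-50.698) -> (-17,-50.698), length = 17
  seg 8: (-17,-50.698) -> (-21,-50.698), length = 4
Total = 84

Answer: 84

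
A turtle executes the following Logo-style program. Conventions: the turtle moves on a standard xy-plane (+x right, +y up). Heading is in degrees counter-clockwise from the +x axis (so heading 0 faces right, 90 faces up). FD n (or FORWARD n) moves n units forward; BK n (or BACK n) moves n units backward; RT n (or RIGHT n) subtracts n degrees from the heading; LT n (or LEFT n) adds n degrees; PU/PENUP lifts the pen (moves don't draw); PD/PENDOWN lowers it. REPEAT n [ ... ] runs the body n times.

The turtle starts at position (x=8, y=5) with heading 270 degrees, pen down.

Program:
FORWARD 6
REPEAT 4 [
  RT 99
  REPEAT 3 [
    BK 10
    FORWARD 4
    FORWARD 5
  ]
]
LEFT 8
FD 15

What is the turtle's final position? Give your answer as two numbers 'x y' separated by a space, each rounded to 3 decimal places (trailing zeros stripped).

Answer: 2.084 -13.778

Derivation:
Executing turtle program step by step:
Start: pos=(8,5), heading=270, pen down
FD 6: (8,5) -> (8,-1) [heading=270, draw]
REPEAT 4 [
  -- iteration 1/4 --
  RT 99: heading 270 -> 171
  REPEAT 3 [
    -- iteration 1/3 --
    BK 10: (8,-1) -> (17.877,-2.564) [heading=171, draw]
    FD 4: (17.877,-2.564) -> (13.926,-1.939) [heading=171, draw]
    FD 5: (13.926,-1.939) -> (8.988,-1.156) [heading=171, draw]
    -- iteration 2/3 --
    BK 10: (8.988,-1.156) -> (18.865,-2.721) [heading=171, draw]
    FD 4: (18.865,-2.721) -> (14.914,-2.095) [heading=171, draw]
    FD 5: (14.914,-2.095) -> (9.975,-1.313) [heading=171, draw]
    -- iteration 3/3 --
    BK 10: (9.975,-1.313) -> (19.852,-2.877) [heading=171, draw]
    FD 4: (19.852,-2.877) -> (15.902,-2.251) [heading=171, draw]
    FD 5: (15.902,-2.251) -> (10.963,-1.469) [heading=171, draw]
  ]
  -- iteration 2/4 --
  RT 99: heading 171 -> 72
  REPEAT 3 [
    -- iteration 1/3 --
    BK 10: (10.963,-1.469) -> (7.873,-10.98) [heading=72, draw]
    FD 4: (7.873,-10.98) -> (9.109,-7.176) [heading=72, draw]
    FD 5: (9.109,-7.176) -> (10.654,-2.42) [heading=72, draw]
    -- iteration 2/3 --
    BK 10: (10.654,-2.42) -> (7.564,-11.931) [heading=72, draw]
    FD 4: (7.564,-11.931) -> (8.8,-8.127) [heading=72, draw]
    FD 5: (8.8,-8.127) -> (10.345,-3.371) [heading=72, draw]
    -- iteration 3/3 --
    BK 10: (10.345,-3.371) -> (7.255,-12.882) [heading=72, draw]
    FD 4: (7.255,-12.882) -> (8.491,-9.078) [heading=72, draw]
    FD 5: (8.491,-9.078) -> (10.036,-4.322) [heading=72, draw]
  ]
  -- iteration 3/4 --
  RT 99: heading 72 -> 333
  REPEAT 3 [
    -- iteration 1/3 --
    BK 10: (10.036,-4.322) -> (1.126,0.217) [heading=333, draw]
    FD 4: (1.126,0.217) -> (4.69,-1.599) [heading=333, draw]
    FD 5: (4.69,-1.599) -> (9.145,-3.868) [heading=333, draw]
    -- iteration 2/3 --
    BK 10: (9.145,-3.868) -> (0.235,0.671) [heading=333, draw]
    FD 4: (0.235,0.671) -> (3.799,-1.145) [heading=333, draw]
    FD 5: (3.799,-1.145) -> (8.254,-3.414) [heading=333, draw]
    -- iteration 3/3 --
    BK 10: (8.254,-3.414) -> (-0.656,1.125) [heading=333, draw]
    FD 4: (-0.656,1.125) -> (2.908,-0.691) [heading=333, draw]
    FD 5: (2.908,-0.691) -> (7.363,-2.961) [heading=333, draw]
  ]
  -- iteration 4/4 --
  RT 99: heading 333 -> 234
  REPEAT 3 [
    -- iteration 1/3 --
    BK 10: (7.363,-2.961) -> (13.241,5.13) [heading=234, draw]
    FD 4: (13.241,5.13) -> (10.89,1.894) [heading=234, draw]
    FD 5: (10.89,1.894) -> (7.951,-2.151) [heading=234, draw]
    -- iteration 2/3 --
    BK 10: (7.951,-2.151) -> (13.829,5.939) [heading=234, draw]
    FD 4: (13.829,5.939) -> (11.477,2.703) [heading=234, draw]
    FD 5: (11.477,2.703) -> (8.539,-1.342) [heading=234, draw]
    -- iteration 3/3 --
    BK 10: (8.539,-1.342) -> (14.416,6.748) [heading=234, draw]
    FD 4: (14.416,6.748) -> (12.065,3.512) [heading=234, draw]
    FD 5: (12.065,3.512) -> (9.126,-0.533) [heading=234, draw]
  ]
]
LT 8: heading 234 -> 242
FD 15: (9.126,-0.533) -> (2.084,-13.778) [heading=242, draw]
Final: pos=(2.084,-13.778), heading=242, 38 segment(s) drawn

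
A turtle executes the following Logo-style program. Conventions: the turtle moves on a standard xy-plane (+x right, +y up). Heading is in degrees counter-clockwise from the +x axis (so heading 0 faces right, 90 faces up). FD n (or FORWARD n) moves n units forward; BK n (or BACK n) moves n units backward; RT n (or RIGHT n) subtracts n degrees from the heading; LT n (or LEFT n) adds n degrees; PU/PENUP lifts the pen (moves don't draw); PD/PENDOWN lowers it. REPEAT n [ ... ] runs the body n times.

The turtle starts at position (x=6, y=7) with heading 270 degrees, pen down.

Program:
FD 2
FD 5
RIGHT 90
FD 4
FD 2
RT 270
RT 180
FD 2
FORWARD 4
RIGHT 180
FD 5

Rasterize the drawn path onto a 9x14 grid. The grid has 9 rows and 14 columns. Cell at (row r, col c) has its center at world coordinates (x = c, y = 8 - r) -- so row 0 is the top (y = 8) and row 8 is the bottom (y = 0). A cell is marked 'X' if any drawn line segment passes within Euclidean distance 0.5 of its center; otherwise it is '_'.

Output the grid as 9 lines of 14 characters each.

Answer: ______________
______X_______
X_____X_______
X_____X_______
X_____X_______
X_____X_______
X_____X_______
X_____X_______
XXXXXXX_______

Derivation:
Segment 0: (6,7) -> (6,5)
Segment 1: (6,5) -> (6,0)
Segment 2: (6,0) -> (2,0)
Segment 3: (2,0) -> (-0,0)
Segment 4: (-0,0) -> (-0,2)
Segment 5: (-0,2) -> (-0,6)
Segment 6: (-0,6) -> (-0,1)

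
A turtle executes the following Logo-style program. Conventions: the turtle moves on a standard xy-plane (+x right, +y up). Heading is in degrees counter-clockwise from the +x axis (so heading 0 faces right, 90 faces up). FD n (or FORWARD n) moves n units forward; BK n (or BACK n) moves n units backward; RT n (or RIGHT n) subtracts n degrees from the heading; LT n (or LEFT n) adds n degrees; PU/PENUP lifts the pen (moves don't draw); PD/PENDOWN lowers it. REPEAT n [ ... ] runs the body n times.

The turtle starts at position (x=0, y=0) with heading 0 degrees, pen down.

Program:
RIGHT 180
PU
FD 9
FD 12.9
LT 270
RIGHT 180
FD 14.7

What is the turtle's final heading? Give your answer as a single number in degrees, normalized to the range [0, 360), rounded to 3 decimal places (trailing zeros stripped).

Executing turtle program step by step:
Start: pos=(0,0), heading=0, pen down
RT 180: heading 0 -> 180
PU: pen up
FD 9: (0,0) -> (-9,0) [heading=180, move]
FD 12.9: (-9,0) -> (-21.9,0) [heading=180, move]
LT 270: heading 180 -> 90
RT 180: heading 90 -> 270
FD 14.7: (-21.9,0) -> (-21.9,-14.7) [heading=270, move]
Final: pos=(-21.9,-14.7), heading=270, 0 segment(s) drawn

Answer: 270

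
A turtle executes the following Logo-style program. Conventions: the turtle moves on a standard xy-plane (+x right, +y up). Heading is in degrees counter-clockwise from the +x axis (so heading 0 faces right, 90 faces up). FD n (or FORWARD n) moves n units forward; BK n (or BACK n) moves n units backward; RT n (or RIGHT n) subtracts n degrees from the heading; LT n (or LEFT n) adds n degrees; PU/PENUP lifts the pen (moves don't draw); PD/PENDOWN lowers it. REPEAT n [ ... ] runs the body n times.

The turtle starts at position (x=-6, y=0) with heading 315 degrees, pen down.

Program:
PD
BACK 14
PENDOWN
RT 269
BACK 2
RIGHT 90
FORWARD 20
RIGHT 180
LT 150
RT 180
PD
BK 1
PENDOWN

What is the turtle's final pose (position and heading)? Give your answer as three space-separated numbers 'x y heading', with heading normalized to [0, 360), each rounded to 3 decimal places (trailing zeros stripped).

Answer: -2.626 -6.394 106

Derivation:
Executing turtle program step by step:
Start: pos=(-6,0), heading=315, pen down
PD: pen down
BK 14: (-6,0) -> (-15.899,9.899) [heading=315, draw]
PD: pen down
RT 269: heading 315 -> 46
BK 2: (-15.899,9.899) -> (-17.289,8.461) [heading=46, draw]
RT 90: heading 46 -> 316
FD 20: (-17.289,8.461) -> (-2.902,-5.432) [heading=316, draw]
RT 180: heading 316 -> 136
LT 150: heading 136 -> 286
RT 180: heading 286 -> 106
PD: pen down
BK 1: (-2.902,-5.432) -> (-2.626,-6.394) [heading=106, draw]
PD: pen down
Final: pos=(-2.626,-6.394), heading=106, 4 segment(s) drawn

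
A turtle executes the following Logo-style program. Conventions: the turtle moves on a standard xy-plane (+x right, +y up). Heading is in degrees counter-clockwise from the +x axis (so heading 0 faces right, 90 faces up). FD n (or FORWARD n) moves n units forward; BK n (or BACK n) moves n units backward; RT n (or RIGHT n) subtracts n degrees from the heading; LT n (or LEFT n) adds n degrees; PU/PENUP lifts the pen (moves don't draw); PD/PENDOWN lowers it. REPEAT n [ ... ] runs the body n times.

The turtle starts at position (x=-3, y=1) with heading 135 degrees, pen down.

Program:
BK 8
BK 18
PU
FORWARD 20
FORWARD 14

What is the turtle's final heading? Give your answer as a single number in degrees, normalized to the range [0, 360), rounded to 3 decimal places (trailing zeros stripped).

Answer: 135

Derivation:
Executing turtle program step by step:
Start: pos=(-3,1), heading=135, pen down
BK 8: (-3,1) -> (2.657,-4.657) [heading=135, draw]
BK 18: (2.657,-4.657) -> (15.385,-17.385) [heading=135, draw]
PU: pen up
FD 20: (15.385,-17.385) -> (1.243,-3.243) [heading=135, move]
FD 14: (1.243,-3.243) -> (-8.657,6.657) [heading=135, move]
Final: pos=(-8.657,6.657), heading=135, 2 segment(s) drawn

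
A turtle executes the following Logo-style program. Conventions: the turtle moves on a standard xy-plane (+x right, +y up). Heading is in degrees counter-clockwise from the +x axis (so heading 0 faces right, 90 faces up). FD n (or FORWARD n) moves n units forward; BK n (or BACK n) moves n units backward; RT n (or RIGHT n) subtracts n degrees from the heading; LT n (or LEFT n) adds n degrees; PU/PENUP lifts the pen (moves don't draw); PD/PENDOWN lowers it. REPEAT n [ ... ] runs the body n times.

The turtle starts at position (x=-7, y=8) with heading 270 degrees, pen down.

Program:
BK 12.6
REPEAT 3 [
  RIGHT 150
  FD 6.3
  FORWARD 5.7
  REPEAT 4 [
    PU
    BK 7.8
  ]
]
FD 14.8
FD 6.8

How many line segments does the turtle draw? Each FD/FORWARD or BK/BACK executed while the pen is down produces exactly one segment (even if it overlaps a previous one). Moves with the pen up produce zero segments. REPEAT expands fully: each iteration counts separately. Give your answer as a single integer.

Executing turtle program step by step:
Start: pos=(-7,8), heading=270, pen down
BK 12.6: (-7,8) -> (-7,20.6) [heading=270, draw]
REPEAT 3 [
  -- iteration 1/3 --
  RT 150: heading 270 -> 120
  FD 6.3: (-7,20.6) -> (-10.15,26.056) [heading=120, draw]
  FD 5.7: (-10.15,26.056) -> (-13,30.992) [heading=120, draw]
  REPEAT 4 [
    -- iteration 1/4 --
    PU: pen up
    BK 7.8: (-13,30.992) -> (-9.1,24.237) [heading=120, move]
    -- iteration 2/4 --
    PU: pen up
    BK 7.8: (-9.1,24.237) -> (-5.2,17.482) [heading=120, move]
    -- iteration 3/4 --
    PU: pen up
    BK 7.8: (-5.2,17.482) -> (-1.3,10.727) [heading=120, move]
    -- iteration 4/4 --
    PU: pen up
    BK 7.8: (-1.3,10.727) -> (2.6,3.972) [heading=120, move]
  ]
  -- iteration 2/3 --
  RT 150: heading 120 -> 330
  FD 6.3: (2.6,3.972) -> (8.056,0.822) [heading=330, move]
  FD 5.7: (8.056,0.822) -> (12.992,-2.028) [heading=330, move]
  REPEAT 4 [
    -- iteration 1/4 --
    PU: pen up
    BK 7.8: (12.992,-2.028) -> (6.237,1.872) [heading=330, move]
    -- iteration 2/4 --
    PU: pen up
    BK 7.8: (6.237,1.872) -> (-0.518,5.772) [heading=330, move]
    -- iteration 3/4 --
    PU: pen up
    BK 7.8: (-0.518,5.772) -> (-7.273,9.672) [heading=330, move]
    -- iteration 4/4 --
    PU: pen up
    BK 7.8: (-7.273,9.672) -> (-14.028,13.572) [heading=330, move]
  ]
  -- iteration 3/3 --
  RT 150: heading 330 -> 180
  FD 6.3: (-14.028,13.572) -> (-20.328,13.572) [heading=180, move]
  FD 5.7: (-20.328,13.572) -> (-26.028,13.572) [heading=180, move]
  REPEAT 4 [
    -- iteration 1/4 --
    PU: pen up
    BK 7.8: (-26.028,13.572) -> (-18.228,13.572) [heading=180, move]
    -- iteration 2/4 --
    PU: pen up
    BK 7.8: (-18.228,13.572) -> (-10.428,13.572) [heading=180, move]
    -- iteration 3/4 --
    PU: pen up
    BK 7.8: (-10.428,13.572) -> (-2.628,13.572) [heading=180, move]
    -- iteration 4/4 --
    PU: pen up
    BK 7.8: (-2.628,13.572) -> (5.172,13.572) [heading=180, move]
  ]
]
FD 14.8: (5.172,13.572) -> (-9.628,13.572) [heading=180, move]
FD 6.8: (-9.628,13.572) -> (-16.428,13.572) [heading=180, move]
Final: pos=(-16.428,13.572), heading=180, 3 segment(s) drawn
Segments drawn: 3

Answer: 3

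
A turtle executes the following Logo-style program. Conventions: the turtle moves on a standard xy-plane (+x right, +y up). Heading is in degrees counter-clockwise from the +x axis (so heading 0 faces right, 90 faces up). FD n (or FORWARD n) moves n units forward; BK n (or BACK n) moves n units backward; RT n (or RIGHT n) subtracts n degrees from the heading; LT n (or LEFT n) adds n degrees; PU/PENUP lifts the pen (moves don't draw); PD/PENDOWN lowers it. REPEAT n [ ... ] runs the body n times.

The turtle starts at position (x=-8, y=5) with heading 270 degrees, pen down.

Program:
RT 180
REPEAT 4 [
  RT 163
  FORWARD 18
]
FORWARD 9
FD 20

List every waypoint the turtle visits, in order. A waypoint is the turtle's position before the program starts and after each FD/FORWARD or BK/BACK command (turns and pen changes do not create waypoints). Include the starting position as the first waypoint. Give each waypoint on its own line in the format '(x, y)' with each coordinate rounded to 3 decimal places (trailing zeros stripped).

Executing turtle program step by step:
Start: pos=(-8,5), heading=270, pen down
RT 180: heading 270 -> 90
REPEAT 4 [
  -- iteration 1/4 --
  RT 163: heading 90 -> 287
  FD 18: (-8,5) -> (-2.737,-12.213) [heading=287, draw]
  -- iteration 2/4 --
  RT 163: heading 287 -> 124
  FD 18: (-2.737,-12.213) -> (-12.803,2.709) [heading=124, draw]
  -- iteration 3/4 --
  RT 163: heading 124 -> 321
  FD 18: (-12.803,2.709) -> (1.186,-8.619) [heading=321, draw]
  -- iteration 4/4 --
  RT 163: heading 321 -> 158
  FD 18: (1.186,-8.619) -> (-15.503,-1.876) [heading=158, draw]
]
FD 9: (-15.503,-1.876) -> (-23.848,1.496) [heading=158, draw]
FD 20: (-23.848,1.496) -> (-42.392,8.988) [heading=158, draw]
Final: pos=(-42.392,8.988), heading=158, 6 segment(s) drawn
Waypoints (7 total):
(-8, 5)
(-2.737, -12.213)
(-12.803, 2.709)
(1.186, -8.619)
(-15.503, -1.876)
(-23.848, 1.496)
(-42.392, 8.988)

Answer: (-8, 5)
(-2.737, -12.213)
(-12.803, 2.709)
(1.186, -8.619)
(-15.503, -1.876)
(-23.848, 1.496)
(-42.392, 8.988)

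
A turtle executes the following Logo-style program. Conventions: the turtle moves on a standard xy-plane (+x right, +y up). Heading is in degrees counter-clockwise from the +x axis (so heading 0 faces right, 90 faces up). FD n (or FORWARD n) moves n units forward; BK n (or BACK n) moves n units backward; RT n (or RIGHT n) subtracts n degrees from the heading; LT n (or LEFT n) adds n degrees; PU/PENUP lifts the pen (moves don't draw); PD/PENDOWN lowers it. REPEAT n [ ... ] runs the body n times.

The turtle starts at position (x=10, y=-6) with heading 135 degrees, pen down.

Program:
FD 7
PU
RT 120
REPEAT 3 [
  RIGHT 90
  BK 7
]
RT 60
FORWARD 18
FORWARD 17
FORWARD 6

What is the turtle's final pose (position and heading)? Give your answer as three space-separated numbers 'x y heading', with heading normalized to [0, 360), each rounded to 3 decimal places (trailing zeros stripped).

Answer: 40.803 29.753 45

Derivation:
Executing turtle program step by step:
Start: pos=(10,-6), heading=135, pen down
FD 7: (10,-6) -> (5.05,-1.05) [heading=135, draw]
PU: pen up
RT 120: heading 135 -> 15
REPEAT 3 [
  -- iteration 1/3 --
  RT 90: heading 15 -> 285
  BK 7: (5.05,-1.05) -> (3.239,5.711) [heading=285, move]
  -- iteration 2/3 --
  RT 90: heading 285 -> 195
  BK 7: (3.239,5.711) -> (10,7.523) [heading=195, move]
  -- iteration 3/3 --
  RT 90: heading 195 -> 105
  BK 7: (10,7.523) -> (11.812,0.761) [heading=105, move]
]
RT 60: heading 105 -> 45
FD 18: (11.812,0.761) -> (24.54,13.489) [heading=45, move]
FD 17: (24.54,13.489) -> (36.56,25.51) [heading=45, move]
FD 6: (36.56,25.51) -> (40.803,29.753) [heading=45, move]
Final: pos=(40.803,29.753), heading=45, 1 segment(s) drawn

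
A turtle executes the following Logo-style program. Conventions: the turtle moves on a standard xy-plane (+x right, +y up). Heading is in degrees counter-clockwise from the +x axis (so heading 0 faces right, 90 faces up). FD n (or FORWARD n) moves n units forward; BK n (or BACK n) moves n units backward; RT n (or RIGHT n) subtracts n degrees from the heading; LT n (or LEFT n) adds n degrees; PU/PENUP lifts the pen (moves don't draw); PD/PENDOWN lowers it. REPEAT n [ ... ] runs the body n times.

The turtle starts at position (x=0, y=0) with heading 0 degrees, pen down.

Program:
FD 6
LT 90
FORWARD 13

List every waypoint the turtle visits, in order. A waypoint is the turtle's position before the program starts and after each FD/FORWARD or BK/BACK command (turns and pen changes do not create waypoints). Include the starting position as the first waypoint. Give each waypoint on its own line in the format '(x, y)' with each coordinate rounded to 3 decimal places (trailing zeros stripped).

Executing turtle program step by step:
Start: pos=(0,0), heading=0, pen down
FD 6: (0,0) -> (6,0) [heading=0, draw]
LT 90: heading 0 -> 90
FD 13: (6,0) -> (6,13) [heading=90, draw]
Final: pos=(6,13), heading=90, 2 segment(s) drawn
Waypoints (3 total):
(0, 0)
(6, 0)
(6, 13)

Answer: (0, 0)
(6, 0)
(6, 13)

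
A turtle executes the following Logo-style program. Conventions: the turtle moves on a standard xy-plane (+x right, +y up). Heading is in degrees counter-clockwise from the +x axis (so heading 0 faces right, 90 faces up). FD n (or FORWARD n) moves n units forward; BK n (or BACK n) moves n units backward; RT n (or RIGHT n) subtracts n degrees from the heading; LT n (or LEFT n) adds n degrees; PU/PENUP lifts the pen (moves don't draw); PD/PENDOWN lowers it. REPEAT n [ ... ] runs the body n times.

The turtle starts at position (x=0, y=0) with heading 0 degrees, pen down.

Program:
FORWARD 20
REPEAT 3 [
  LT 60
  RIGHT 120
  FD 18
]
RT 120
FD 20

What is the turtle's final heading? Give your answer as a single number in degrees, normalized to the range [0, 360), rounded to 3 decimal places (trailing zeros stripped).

Executing turtle program step by step:
Start: pos=(0,0), heading=0, pen down
FD 20: (0,0) -> (20,0) [heading=0, draw]
REPEAT 3 [
  -- iteration 1/3 --
  LT 60: heading 0 -> 60
  RT 120: heading 60 -> 300
  FD 18: (20,0) -> (29,-15.588) [heading=300, draw]
  -- iteration 2/3 --
  LT 60: heading 300 -> 0
  RT 120: heading 0 -> 240
  FD 18: (29,-15.588) -> (20,-31.177) [heading=240, draw]
  -- iteration 3/3 --
  LT 60: heading 240 -> 300
  RT 120: heading 300 -> 180
  FD 18: (20,-31.177) -> (2,-31.177) [heading=180, draw]
]
RT 120: heading 180 -> 60
FD 20: (2,-31.177) -> (12,-13.856) [heading=60, draw]
Final: pos=(12,-13.856), heading=60, 5 segment(s) drawn

Answer: 60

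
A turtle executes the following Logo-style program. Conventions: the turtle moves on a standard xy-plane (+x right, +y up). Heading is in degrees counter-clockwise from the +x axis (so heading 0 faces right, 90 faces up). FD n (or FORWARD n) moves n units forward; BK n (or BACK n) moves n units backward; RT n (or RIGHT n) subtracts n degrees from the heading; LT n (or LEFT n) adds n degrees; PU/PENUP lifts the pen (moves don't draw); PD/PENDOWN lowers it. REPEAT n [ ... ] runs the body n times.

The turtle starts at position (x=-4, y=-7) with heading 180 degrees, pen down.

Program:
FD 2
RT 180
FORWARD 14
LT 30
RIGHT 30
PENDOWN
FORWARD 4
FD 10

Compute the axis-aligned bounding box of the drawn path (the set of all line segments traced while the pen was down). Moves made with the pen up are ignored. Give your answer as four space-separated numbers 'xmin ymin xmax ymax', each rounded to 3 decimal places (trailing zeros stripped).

Executing turtle program step by step:
Start: pos=(-4,-7), heading=180, pen down
FD 2: (-4,-7) -> (-6,-7) [heading=180, draw]
RT 180: heading 180 -> 0
FD 14: (-6,-7) -> (8,-7) [heading=0, draw]
LT 30: heading 0 -> 30
RT 30: heading 30 -> 0
PD: pen down
FD 4: (8,-7) -> (12,-7) [heading=0, draw]
FD 10: (12,-7) -> (22,-7) [heading=0, draw]
Final: pos=(22,-7), heading=0, 4 segment(s) drawn

Segment endpoints: x in {-6, -4, 8, 12, 22}, y in {-7}
xmin=-6, ymin=-7, xmax=22, ymax=-7

Answer: -6 -7 22 -7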